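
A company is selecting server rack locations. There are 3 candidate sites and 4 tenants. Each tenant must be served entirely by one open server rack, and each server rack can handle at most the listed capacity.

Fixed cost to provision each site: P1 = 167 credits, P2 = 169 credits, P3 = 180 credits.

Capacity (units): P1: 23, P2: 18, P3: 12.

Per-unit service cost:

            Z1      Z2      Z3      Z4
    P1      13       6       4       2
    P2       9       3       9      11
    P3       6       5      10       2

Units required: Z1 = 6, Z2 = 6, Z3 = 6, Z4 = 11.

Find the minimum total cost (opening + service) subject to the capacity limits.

Minimum total cost: 454

Open {P1, P2}: Z1→P2 9·6=54, Z2→P2 3·6=18, Z3→P1 4·6=24, Z4→P1 2·11=22.
Loads: P1 carries 17/23, P2 carries 12/18. Service 118; fixed 336; total 454.
Next best feasible plan costs 459.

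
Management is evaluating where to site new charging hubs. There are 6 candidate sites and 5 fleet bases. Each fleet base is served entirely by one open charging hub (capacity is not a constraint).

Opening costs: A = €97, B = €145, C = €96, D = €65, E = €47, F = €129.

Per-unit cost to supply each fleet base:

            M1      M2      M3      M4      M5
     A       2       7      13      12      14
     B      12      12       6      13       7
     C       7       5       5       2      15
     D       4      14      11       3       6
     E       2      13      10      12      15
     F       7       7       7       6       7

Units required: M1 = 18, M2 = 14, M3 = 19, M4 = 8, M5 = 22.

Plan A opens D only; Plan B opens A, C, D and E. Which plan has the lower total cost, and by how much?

Plan A: {D}: M1→D 4·18=72, M2→D 14·14=196, M3→D 11·19=209, M4→D 3·8=24, M5→D 6·22=132. Service 633; fixed 65; total 698.
Plan B: {A, C, D, E}: M1→A 2·18=36, M2→C 5·14=70, M3→C 5·19=95, M4→C 2·8=16, M5→D 6·22=132. Service 349; fixed 305; total 654.
Difference: |698 − 654| = 44.

Plan B is cheaper by 44.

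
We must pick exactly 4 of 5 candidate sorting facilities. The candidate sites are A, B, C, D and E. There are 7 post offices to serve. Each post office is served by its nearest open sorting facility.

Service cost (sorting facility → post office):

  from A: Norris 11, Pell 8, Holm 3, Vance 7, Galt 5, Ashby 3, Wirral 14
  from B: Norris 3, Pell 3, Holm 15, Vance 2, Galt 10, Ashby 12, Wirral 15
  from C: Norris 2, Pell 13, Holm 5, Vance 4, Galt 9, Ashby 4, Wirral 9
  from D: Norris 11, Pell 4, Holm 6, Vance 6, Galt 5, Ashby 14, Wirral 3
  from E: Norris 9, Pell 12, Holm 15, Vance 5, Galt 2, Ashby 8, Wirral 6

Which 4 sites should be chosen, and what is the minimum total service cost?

Choose A, B, D and E; total service cost 19.

With exactly 4 open, each post office uses its cheapest among the chosen.
{A, B, D, E}: Norris→B 3, Pell→B 3, Holm→A 3, Vance→B 2, Galt→E 2, Ashby→A 3, Wirral→D 3. Service cost 19.
{A, B, C, D}: service cost 21
{A, B, C, E}: service cost 21
Among all 5 size-4 choices, {A, B, D, E} is lowest.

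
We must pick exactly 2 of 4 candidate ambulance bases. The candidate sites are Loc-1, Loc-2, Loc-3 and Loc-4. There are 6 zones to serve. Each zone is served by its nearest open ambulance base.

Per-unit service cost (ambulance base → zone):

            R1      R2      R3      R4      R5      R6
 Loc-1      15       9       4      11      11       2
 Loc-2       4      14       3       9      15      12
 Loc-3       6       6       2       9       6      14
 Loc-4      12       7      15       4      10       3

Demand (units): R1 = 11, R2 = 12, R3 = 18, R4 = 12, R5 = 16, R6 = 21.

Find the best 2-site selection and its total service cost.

With exactly 2 open, each zone uses its cheapest among the chosen.
{Loc-3, Loc-4}: R1→Loc-3 6·11=66, R2→Loc-3 6·12=72, R3→Loc-3 2·18=36, R4→Loc-4 4·12=48, R5→Loc-3 6·16=96, R6→Loc-4 3·21=63. Service cost 381.
{Loc-1, Loc-3}: service cost 420
{Loc-2, Loc-4}: service cost 453
Among all 6 size-2 choices, {Loc-3, Loc-4} is lowest.

Choose Loc-3 and Loc-4; total service cost 381.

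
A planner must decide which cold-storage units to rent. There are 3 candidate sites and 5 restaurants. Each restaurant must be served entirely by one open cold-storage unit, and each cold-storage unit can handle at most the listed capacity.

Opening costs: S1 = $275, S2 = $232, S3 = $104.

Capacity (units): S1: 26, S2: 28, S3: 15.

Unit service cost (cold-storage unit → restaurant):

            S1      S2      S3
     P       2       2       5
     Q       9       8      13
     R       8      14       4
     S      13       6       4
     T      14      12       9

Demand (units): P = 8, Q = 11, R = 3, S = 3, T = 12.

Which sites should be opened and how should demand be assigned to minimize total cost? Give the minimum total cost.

Minimum total cost: 578

Open {S2, S3}: P→S2 2·8=16, Q→S2 8·11=88, R→S3 4·3=12, S→S2 6·3=18, T→S3 9·12=108.
Loads: S2 carries 22/28, S3 carries 15/15. Service 242; fixed 336; total 578.
Next best feasible plan costs 602.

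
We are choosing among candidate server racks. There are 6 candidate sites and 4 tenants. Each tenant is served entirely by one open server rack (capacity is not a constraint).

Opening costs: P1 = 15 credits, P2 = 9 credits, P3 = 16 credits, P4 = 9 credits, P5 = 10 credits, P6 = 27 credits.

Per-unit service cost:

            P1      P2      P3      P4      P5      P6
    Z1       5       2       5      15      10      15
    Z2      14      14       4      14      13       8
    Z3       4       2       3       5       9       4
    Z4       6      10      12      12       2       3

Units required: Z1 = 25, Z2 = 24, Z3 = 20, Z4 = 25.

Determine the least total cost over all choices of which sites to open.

For any fixed open set, each tenant goes to its cheapest open site; total = fixed + service.
{P2, P3, P5}: Z1→P2 2·25=50, Z2→P3 4·24=96, Z3→P2 2·20=40, Z4→P5 2·25=50. Service 236; fixed 35; total 271.
{P2, P3, P4, P5}: service 236 + fixed 44 = 280
{P1, P2, P3, P5}: service 236 + fixed 50 = 286
{P1, P2, P3, P4, P5, P6}: service 236 + fixed 86 = 322
No other subset beats 271.

Minimum total cost: 271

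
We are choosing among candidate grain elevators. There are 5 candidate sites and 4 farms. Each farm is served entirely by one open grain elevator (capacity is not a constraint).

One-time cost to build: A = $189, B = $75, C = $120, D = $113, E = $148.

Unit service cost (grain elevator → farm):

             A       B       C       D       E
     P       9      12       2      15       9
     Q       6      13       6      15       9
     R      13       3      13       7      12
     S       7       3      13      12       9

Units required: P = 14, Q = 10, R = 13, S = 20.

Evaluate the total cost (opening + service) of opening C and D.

Each farm is assigned to its cheapest site among the open ones.
{C, D}: P→C 2·14=28, Q→C 6·10=60, R→D 7·13=91, S→D 12·20=240. Service 419; fixed 233; total 652.

Total cost: 652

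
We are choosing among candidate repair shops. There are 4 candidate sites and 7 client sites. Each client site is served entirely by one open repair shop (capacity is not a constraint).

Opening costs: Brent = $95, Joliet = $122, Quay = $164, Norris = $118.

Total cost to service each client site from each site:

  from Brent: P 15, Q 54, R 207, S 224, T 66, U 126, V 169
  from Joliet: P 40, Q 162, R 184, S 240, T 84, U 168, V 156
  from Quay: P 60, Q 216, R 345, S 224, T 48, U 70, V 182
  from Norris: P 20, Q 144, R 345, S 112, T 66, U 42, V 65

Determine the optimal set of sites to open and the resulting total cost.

For any fixed open set, each client site goes to its cheapest open site; total = fixed + service.
{Brent, Norris}: P→Brent 15, Q→Brent 54, R→Brent 207, S→Norris 112, T→Brent 66, U→Norris 42, V→Norris 65. Service 561; fixed 213; total 774.
{Brent, Joliet, Norris}: P→Brent 15, Q→Brent 54, R→Joliet 184, S→Norris 112, T→Brent 66, U→Norris 42, V→Norris 65. Service 538; fixed 335; total 873.
{Joliet, Norris}: P→Norris 20, Q→Norris 144, R→Joliet 184, S→Norris 112, T→Norris 66, U→Norris 42, V→Norris 65. Service 633; fixed 240; total 873.
{Brent, Joliet, Quay, Norris}: service 520 + fixed 499 = 1019
(All 15 nonempty subsets were checked; Brent and Norris is lowest.)

Open Brent and Norris; minimum total cost 774.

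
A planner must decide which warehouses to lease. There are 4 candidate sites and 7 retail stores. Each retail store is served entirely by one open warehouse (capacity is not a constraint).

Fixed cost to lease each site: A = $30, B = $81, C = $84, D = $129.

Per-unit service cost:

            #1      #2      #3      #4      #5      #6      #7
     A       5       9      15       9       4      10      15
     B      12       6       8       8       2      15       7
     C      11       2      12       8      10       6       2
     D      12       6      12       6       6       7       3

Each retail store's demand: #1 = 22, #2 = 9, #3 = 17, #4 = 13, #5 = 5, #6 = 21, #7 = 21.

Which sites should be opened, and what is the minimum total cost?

Open A and C; minimum total cost 738.

For any fixed open set, each retail store goes to its cheapest open site; total = fixed + service.
{A, C}: #1→A 5·22=110, #2→C 2·9=18, #3→C 12·17=204, #4→C 8·13=104, #5→A 4·5=20, #6→C 6·21=126, #7→C 2·21=42. Service 624; fixed 114; total 738.
{A, B, C}: service 546 + fixed 195 = 741
{A, D}: service 676 + fixed 159 = 835
{A, B, C, D}: #1→A 5·22=110, #2→C 2·9=18, #3→B 8·17=136, #4→D 6·13=78, #5→B 2·5=10, #6→C 6·21=126, #7→C 2·21=42. Service 520; fixed 324; total 844.
No other subset beats 738.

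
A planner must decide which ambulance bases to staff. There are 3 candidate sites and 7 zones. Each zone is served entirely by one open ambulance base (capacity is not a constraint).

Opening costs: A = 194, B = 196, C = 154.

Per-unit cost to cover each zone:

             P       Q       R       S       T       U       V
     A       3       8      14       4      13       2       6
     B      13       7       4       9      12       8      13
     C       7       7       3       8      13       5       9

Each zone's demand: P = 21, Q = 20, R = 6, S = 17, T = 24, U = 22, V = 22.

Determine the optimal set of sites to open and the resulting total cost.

Open A only; minimum total cost 1057.

For any fixed open set, each zone goes to its cheapest open site; total = fixed + service.
{A}: P→A 3·21=63, Q→A 8·20=160, R→A 14·6=84, S→A 4·17=68, T→A 13·24=312, U→A 2·22=44, V→A 6·22=132. Service 863; fixed 194; total 1057.
{A, C}: service 777 + fixed 348 = 1125
{A, B}: P→A 3·21=63, Q→B 7·20=140, R→B 4·6=24, S→A 4·17=68, T→B 12·24=288, U→A 2·22=44, V→A 6·22=132. Service 759; fixed 390; total 1149.
{A, B, C}: service 753 + fixed 544 = 1297
No other subset beats 1057.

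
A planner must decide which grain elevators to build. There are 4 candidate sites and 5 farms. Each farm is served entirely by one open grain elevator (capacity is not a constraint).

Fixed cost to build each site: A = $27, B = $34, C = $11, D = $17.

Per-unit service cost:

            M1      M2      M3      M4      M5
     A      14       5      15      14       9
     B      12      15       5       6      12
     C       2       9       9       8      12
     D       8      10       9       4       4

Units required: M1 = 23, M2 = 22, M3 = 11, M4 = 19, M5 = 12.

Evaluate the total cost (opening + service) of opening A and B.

Each farm is assigned to its cheapest site among the open ones.
{A, B}: M1→B 12·23=276, M2→A 5·22=110, M3→B 5·11=55, M4→B 6·19=114, M5→A 9·12=108. Service 663; fixed 61; total 724.

Total cost: 724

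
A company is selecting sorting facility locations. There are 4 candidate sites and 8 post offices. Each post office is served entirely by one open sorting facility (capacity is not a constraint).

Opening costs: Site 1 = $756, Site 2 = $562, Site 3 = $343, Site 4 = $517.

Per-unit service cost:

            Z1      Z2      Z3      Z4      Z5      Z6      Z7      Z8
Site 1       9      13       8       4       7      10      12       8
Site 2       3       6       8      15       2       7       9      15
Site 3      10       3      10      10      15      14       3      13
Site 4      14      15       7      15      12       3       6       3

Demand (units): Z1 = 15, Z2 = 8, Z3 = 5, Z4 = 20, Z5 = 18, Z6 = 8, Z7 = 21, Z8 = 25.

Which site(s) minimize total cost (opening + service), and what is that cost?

Open Site 3 only; minimum total cost 1537.

For any fixed open set, each post office goes to its cheapest open site; total = fixed + service.
{Site 3}: Z1→Site 3 10·15=150, Z2→Site 3 3·8=24, Z3→Site 3 10·5=50, Z4→Site 3 10·20=200, Z5→Site 3 15·18=270, Z6→Site 3 14·8=112, Z7→Site 3 3·21=63, Z8→Site 3 13·25=325. Service 1194; fixed 343; total 1537.
{Site 4}: Z1→Site 4 14·15=210, Z2→Site 4 15·8=120, Z3→Site 4 7·5=35, Z4→Site 4 15·20=300, Z5→Site 4 12·18=216, Z6→Site 4 3·8=24, Z7→Site 4 6·21=126, Z8→Site 4 3·25=75. Service 1106; fixed 517; total 1623.
{Site 3, Site 4}: service 787 + fixed 860 = 1647
{Site 1, Site 2, Site 3, Site 4}: service 382 + fixed 2178 = 2560
(All 15 nonempty subsets were checked; Site 3 only is lowest.)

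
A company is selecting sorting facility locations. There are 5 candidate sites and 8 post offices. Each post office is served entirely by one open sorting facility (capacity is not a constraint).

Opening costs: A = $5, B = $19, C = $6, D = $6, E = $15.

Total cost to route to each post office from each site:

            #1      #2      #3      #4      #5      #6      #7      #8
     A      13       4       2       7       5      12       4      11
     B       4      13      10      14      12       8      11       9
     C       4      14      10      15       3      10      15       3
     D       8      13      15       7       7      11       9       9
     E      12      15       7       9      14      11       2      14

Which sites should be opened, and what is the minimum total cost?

Open A and C; minimum total cost 48.

For any fixed open set, each post office goes to its cheapest open site; total = fixed + service.
{A, C}: #1→C 4, #2→A 4, #3→A 2, #4→A 7, #5→C 3, #6→C 10, #7→A 4, #8→C 3. Service 37; fixed 11; total 48.
{A, C, D}: service 37 + fixed 17 = 54
{A, C, E}: service 35 + fixed 26 = 61
{A, B, C, D, E}: service 33 + fixed 51 = 84
No other subset beats 48.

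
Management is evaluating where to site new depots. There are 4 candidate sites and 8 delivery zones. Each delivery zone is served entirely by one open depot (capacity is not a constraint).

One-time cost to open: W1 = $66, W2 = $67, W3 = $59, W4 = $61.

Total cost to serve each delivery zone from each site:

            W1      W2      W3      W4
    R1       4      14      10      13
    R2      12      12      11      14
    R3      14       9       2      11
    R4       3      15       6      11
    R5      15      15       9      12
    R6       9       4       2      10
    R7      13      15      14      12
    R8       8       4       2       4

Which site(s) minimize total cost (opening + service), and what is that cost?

Open W3 only; minimum total cost 115.

For any fixed open set, each delivery zone goes to its cheapest open site; total = fixed + service.
{W3}: R1→W3 10, R2→W3 11, R3→W3 2, R4→W3 6, R5→W3 9, R6→W3 2, R7→W3 14, R8→W3 2. Service 56; fixed 59; total 115.
{W1}: service 78 + fixed 66 = 144
{W4}: service 87 + fixed 61 = 148
{W1, W2, W3, W4}: service 45 + fixed 253 = 298
No other subset beats 115.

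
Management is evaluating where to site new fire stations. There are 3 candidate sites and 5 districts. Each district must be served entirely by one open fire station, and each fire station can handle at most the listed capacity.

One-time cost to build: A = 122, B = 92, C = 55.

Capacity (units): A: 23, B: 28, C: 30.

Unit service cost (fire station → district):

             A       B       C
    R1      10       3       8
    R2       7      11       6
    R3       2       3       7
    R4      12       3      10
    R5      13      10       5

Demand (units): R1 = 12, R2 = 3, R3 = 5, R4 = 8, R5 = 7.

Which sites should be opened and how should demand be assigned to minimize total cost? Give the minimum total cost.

Open {B, C}: R1→B 3·12=36, R2→C 6·3=18, R3→B 3·5=15, R4→B 3·8=24, R5→C 5·7=35.
Loads: B carries 25/28, C carries 10/30. Service 128; fixed 147; total 275.
Next best feasible plan costs 290.

Minimum total cost: 275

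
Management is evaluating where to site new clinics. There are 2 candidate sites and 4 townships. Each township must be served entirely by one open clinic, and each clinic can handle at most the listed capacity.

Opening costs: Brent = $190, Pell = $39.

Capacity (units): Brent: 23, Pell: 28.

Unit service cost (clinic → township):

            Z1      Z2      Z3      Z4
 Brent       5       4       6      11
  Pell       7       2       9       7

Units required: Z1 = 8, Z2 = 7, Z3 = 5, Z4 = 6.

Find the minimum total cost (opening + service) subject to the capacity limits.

Minimum total cost: 196

Open {Pell}: Z1→Pell 7·8=56, Z2→Pell 2·7=14, Z3→Pell 9·5=45, Z4→Pell 7·6=42.
Loads: Pell carries 26/28. Service 157; fixed 39; total 196.
Next best feasible plan costs 355.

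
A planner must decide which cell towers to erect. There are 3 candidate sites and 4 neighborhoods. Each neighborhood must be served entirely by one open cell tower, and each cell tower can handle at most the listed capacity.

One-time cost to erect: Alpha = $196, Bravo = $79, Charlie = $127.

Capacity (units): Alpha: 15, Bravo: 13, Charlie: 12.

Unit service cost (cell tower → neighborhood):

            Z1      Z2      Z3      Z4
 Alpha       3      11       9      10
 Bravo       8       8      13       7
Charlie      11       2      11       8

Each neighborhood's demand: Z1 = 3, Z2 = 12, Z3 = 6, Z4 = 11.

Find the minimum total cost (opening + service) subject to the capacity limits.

Open {Alpha, Bravo, Charlie}: Z1→Alpha 3·3=9, Z2→Charlie 2·12=24, Z3→Alpha 9·6=54, Z4→Bravo 7·11=77.
Loads: Alpha carries 9/15, Bravo carries 11/13, Charlie carries 12/12. Service 164; fixed 402; total 566.
Next best feasible plan costs 623.

Minimum total cost: 566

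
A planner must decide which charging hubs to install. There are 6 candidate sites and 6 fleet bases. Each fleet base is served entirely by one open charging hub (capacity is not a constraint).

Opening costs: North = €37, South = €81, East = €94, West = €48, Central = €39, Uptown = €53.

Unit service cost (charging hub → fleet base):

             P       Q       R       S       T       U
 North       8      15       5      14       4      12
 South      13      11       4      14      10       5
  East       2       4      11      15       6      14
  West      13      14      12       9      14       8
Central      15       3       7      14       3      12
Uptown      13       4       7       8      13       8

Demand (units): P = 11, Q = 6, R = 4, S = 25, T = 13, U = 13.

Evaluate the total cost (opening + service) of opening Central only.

Total cost: 795

Each fleet base is assigned to its cheapest site among the open ones.
{Central}: P→Central 15·11=165, Q→Central 3·6=18, R→Central 7·4=28, S→Central 14·25=350, T→Central 3·13=39, U→Central 12·13=156. Service 756; fixed 39; total 795.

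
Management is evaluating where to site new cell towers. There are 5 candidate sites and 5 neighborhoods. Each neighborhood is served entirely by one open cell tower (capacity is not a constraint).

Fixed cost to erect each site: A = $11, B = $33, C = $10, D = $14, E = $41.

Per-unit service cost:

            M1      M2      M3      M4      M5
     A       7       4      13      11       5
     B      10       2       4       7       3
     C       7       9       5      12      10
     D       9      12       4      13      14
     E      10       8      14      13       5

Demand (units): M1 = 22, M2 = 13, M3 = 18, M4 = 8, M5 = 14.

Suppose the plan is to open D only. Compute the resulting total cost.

Each neighborhood is assigned to its cheapest site among the open ones.
{D}: M1→D 9·22=198, M2→D 12·13=156, M3→D 4·18=72, M4→D 13·8=104, M5→D 14·14=196. Service 726; fixed 14; total 740.

Total cost: 740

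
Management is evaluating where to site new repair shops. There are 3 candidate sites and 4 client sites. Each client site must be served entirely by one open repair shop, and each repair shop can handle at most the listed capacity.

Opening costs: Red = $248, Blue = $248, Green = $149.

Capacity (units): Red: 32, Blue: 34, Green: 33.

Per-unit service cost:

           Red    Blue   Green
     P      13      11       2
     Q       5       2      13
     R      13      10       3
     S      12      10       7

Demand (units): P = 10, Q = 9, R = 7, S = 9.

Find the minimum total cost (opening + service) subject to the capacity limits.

Minimum total cost: 519

Open {Blue, Green}: P→Green 2·10=20, Q→Blue 2·9=18, R→Green 3·7=21, S→Green 7·9=63.
Loads: Blue carries 9/34, Green carries 26/33. Service 122; fixed 397; total 519.
Next best feasible plan costs 546.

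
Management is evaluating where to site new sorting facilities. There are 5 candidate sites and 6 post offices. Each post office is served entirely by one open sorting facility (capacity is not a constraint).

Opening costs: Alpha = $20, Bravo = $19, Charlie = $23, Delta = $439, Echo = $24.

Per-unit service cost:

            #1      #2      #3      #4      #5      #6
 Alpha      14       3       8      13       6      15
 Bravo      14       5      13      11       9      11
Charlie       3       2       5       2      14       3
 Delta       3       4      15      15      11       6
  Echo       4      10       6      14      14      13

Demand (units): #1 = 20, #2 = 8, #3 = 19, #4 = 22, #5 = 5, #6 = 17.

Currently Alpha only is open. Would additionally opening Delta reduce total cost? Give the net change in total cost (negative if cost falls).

No — net change +66 (cost rises by 66).

Current service cost with {Alpha}: 1027.
Adding Delta: each post office re-picks its cheapest; new service cost 654, saving 373.
Extra fixed cost: 439. Net change = 439 − 373 = 66.
(Totals: 1047 → 1113.)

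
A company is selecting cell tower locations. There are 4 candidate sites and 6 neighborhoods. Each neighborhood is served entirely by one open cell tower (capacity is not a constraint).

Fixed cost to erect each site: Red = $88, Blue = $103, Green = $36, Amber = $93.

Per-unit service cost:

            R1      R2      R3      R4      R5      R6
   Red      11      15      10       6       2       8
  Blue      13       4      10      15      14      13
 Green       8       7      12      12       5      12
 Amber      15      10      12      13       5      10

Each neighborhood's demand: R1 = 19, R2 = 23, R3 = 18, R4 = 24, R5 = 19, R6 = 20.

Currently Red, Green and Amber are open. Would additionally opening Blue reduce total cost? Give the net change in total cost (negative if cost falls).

No — net change +34 (cost rises by 34).

Current service cost with {Red, Green, Amber}: 835.
Adding Blue: each neighborhood re-picks its cheapest; new service cost 766, saving 69.
Extra fixed cost: 103. Net change = 103 − 69 = 34.
(Totals: 1052 → 1086.)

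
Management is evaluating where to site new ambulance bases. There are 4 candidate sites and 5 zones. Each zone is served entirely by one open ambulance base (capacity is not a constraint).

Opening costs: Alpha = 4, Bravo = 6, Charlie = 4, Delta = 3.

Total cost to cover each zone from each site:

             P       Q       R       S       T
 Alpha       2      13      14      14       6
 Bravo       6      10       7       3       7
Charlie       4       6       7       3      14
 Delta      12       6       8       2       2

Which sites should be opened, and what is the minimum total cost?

Open Alpha and Delta; minimum total cost 27.

For any fixed open set, each zone goes to its cheapest open site; total = fixed + service.
{Alpha, Delta}: P→Alpha 2, Q→Delta 6, R→Delta 8, S→Delta 2, T→Delta 2. Service 20; fixed 7; total 27.
{Charlie, Delta}: service 21 + fixed 7 = 28
{Alpha, Charlie, Delta}: service 19 + fixed 11 = 30
{Alpha, Bravo, Charlie, Delta}: service 19 + fixed 17 = 36
No other subset beats 27.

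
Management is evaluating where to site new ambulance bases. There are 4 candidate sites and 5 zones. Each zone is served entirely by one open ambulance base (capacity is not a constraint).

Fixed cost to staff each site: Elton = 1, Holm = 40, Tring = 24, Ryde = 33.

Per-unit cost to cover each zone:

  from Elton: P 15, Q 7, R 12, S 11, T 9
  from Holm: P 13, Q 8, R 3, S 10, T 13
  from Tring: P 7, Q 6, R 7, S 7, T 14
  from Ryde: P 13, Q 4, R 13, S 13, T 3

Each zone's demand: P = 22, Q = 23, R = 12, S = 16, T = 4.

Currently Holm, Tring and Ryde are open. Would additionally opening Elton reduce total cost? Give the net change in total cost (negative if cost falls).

Current service cost with {Holm, Tring, Ryde}: 406.
Adding Elton: each zone re-picks its cheapest; new service cost 406, saving 0.
Extra fixed cost: 1. Net change = 1 − 0 = 1.
(Totals: 503 → 504.)

No — net change +1 (cost rises by 1).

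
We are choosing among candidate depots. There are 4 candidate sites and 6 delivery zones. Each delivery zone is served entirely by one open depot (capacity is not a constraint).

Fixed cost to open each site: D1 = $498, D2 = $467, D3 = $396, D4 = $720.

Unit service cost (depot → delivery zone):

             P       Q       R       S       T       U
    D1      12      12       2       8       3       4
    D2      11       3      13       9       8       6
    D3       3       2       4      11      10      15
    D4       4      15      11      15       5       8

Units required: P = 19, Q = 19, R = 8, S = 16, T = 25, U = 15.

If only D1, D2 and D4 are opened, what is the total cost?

Total cost: 2097

Each delivery zone is assigned to its cheapest site among the open ones.
{D1, D2, D4}: P→D4 4·19=76, Q→D2 3·19=57, R→D1 2·8=16, S→D1 8·16=128, T→D1 3·25=75, U→D1 4·15=60. Service 412; fixed 1685; total 2097.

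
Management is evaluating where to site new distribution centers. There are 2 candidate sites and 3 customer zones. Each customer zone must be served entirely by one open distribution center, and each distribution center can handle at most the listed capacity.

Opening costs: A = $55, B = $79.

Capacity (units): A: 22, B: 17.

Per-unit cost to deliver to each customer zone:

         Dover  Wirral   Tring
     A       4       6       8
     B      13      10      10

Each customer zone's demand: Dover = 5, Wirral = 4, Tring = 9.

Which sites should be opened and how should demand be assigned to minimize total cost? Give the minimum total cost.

Minimum total cost: 171

Open {A}: Dover→A 4·5=20, Wirral→A 6·4=24, Tring→A 8·9=72.
Loads: A carries 18/22. Service 116; fixed 55; total 171.
Next best feasible plan costs 250.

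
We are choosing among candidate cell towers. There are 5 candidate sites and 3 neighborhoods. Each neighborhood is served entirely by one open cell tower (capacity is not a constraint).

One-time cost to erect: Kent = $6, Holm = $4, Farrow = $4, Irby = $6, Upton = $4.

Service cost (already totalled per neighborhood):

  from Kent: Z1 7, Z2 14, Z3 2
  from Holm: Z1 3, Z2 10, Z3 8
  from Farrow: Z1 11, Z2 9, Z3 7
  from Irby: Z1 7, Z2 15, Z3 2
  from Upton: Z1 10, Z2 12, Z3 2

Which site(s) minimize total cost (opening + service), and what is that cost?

Open Holm and Upton; minimum total cost 23.

For any fixed open set, each neighborhood goes to its cheapest open site; total = fixed + service.
{Holm, Upton}: Z1→Holm 3, Z2→Holm 10, Z3→Upton 2. Service 15; fixed 8; total 23.
{Kent, Holm}: service 15 + fixed 10 = 25
{Holm}: Z1→Holm 3, Z2→Holm 10, Z3→Holm 8. Service 21; fixed 4; total 25.
{Kent, Holm, Farrow, Irby, Upton}: Z1→Holm 3, Z2→Farrow 9, Z3→Kent 2. Service 14; fixed 24; total 38.
No other subset beats 23.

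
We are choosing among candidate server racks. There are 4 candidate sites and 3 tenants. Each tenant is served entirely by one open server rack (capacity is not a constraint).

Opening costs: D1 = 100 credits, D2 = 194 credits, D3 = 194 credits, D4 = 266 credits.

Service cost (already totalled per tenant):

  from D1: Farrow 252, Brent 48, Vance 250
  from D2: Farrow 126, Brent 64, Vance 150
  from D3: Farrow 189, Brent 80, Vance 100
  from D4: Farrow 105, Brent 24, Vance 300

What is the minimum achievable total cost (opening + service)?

For any fixed open set, each tenant goes to its cheapest open site; total = fixed + service.
{D2}: Farrow→D2 126, Brent→D2 64, Vance→D2 150. Service 340; fixed 194; total 534.
{D3}: Farrow→D3 189, Brent→D3 80, Vance→D3 100. Service 369; fixed 194; total 563.
{D1, D2}: Farrow→D2 126, Brent→D1 48, Vance→D2 150. Service 324; fixed 294; total 618.
{D1, D2, D3, D4}: Farrow→D4 105, Brent→D4 24, Vance→D3 100. Service 229; fixed 754; total 983.
No other subset beats 534.

Minimum total cost: 534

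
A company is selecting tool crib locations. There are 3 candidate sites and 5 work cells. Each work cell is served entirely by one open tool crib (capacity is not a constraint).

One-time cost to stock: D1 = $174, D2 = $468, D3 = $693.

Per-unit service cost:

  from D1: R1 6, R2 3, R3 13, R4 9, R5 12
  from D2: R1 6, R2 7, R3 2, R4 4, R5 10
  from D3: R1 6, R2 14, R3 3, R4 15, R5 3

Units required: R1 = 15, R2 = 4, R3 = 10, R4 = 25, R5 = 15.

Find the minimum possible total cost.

Minimum total cost: 811

For any fixed open set, each work cell goes to its cheapest open site; total = fixed + service.
{D1}: R1→D1 6·15=90, R2→D1 3·4=12, R3→D1 13·10=130, R4→D1 9·25=225, R5→D1 12·15=180. Service 637; fixed 174; total 811.
{D2}: service 388 + fixed 468 = 856
{D1, D2}: R1→D1 6·15=90, R2→D1 3·4=12, R3→D2 2·10=20, R4→D2 4·25=100, R5→D2 10·15=150. Service 372; fixed 642; total 1014.
{D1, D2, D3}: service 267 + fixed 1335 = 1602
No other subset beats 811.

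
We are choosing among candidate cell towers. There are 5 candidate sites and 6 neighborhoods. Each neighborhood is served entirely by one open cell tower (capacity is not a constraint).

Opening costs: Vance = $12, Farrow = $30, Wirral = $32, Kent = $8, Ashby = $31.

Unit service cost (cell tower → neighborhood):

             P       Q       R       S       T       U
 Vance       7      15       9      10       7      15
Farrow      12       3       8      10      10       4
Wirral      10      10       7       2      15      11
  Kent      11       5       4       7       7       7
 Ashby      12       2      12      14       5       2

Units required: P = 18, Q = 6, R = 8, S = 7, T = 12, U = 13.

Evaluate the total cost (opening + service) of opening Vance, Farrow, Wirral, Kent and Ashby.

Total cost: 383

Each neighborhood is assigned to its cheapest site among the open ones.
{Vance, Farrow, Wirral, Kent, Ashby}: P→Vance 7·18=126, Q→Ashby 2·6=12, R→Kent 4·8=32, S→Wirral 2·7=14, T→Ashby 5·12=60, U→Ashby 2·13=26. Service 270; fixed 113; total 383.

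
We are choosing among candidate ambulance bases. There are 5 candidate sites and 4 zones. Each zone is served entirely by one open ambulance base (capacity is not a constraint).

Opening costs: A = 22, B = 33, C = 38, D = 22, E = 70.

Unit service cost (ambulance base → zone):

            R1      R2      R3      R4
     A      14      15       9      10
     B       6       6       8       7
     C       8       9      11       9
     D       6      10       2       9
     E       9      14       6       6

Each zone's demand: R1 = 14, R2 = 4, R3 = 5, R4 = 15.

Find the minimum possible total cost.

For any fixed open set, each zone goes to its cheapest open site; total = fixed + service.
{B, D}: R1→B 6·14=84, R2→B 6·4=24, R3→D 2·5=10, R4→B 7·15=105. Service 223; fixed 55; total 278.
{B}: service 253 + fixed 33 = 286
{D}: service 269 + fixed 22 = 291
{A, B, C, D, E}: R1→B 6·14=84, R2→B 6·4=24, R3→D 2·5=10, R4→E 6·15=90. Service 208; fixed 185; total 393.
No other subset beats 278.

Minimum total cost: 278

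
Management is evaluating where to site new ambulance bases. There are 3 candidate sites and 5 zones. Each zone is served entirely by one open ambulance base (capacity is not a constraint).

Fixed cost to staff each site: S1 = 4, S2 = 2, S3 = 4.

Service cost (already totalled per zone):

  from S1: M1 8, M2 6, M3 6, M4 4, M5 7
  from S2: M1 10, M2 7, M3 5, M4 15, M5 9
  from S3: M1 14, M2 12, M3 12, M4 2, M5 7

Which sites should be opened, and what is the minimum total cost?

For any fixed open set, each zone goes to its cheapest open site; total = fixed + service.
{S1}: M1→S1 8, M2→S1 6, M3→S1 6, M4→S1 4, M5→S1 7. Service 31; fixed 4; total 35.
{S1, S2}: service 30 + fixed 6 = 36
{S1, S3}: service 29 + fixed 8 = 37
{S1, S2, S3}: service 28 + fixed 10 = 38
(All 7 nonempty subsets were checked; S1 only is lowest.)

Open S1 only; minimum total cost 35.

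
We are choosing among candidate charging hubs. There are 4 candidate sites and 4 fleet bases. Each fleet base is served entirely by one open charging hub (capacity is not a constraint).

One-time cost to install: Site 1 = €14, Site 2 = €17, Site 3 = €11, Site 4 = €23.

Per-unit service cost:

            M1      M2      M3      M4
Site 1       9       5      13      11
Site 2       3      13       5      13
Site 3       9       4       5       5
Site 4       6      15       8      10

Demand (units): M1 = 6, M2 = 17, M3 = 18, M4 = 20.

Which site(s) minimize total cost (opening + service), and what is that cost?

Open Site 2 and Site 3; minimum total cost 304.

For any fixed open set, each fleet base goes to its cheapest open site; total = fixed + service.
{Site 2, Site 3}: M1→Site 2 3·6=18, M2→Site 3 4·17=68, M3→Site 2 5·18=90, M4→Site 3 5·20=100. Service 276; fixed 28; total 304.
{Site 1, Site 2, Site 3}: M1→Site 2 3·6=18, M2→Site 3 4·17=68, M3→Site 2 5·18=90, M4→Site 3 5·20=100. Service 276; fixed 42; total 318.
{Site 3}: M1→Site 3 9·6=54, M2→Site 3 4·17=68, M3→Site 3 5·18=90, M4→Site 3 5·20=100. Service 312; fixed 11; total 323.
{Site 1, Site 2, Site 3, Site 4}: service 276 + fixed 65 = 341
(All 15 nonempty subsets were checked; Site 2 and Site 3 is lowest.)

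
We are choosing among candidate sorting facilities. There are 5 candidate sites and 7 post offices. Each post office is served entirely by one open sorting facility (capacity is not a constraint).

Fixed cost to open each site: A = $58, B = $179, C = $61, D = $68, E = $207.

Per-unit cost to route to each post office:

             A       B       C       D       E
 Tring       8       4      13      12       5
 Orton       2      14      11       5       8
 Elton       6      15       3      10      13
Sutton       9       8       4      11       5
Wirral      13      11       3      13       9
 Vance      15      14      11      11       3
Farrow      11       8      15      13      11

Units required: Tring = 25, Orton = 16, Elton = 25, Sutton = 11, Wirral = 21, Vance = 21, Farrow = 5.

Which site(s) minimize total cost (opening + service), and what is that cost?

For any fixed open set, each post office goes to its cheapest open site; total = fixed + service.
{A, C, E}: Tring→E 5·25=125, Orton→A 2·16=32, Elton→C 3·25=75, Sutton→C 4·11=44, Wirral→C 3·21=63, Vance→E 3·21=63, Farrow→A 11·5=55. Service 457; fixed 326; total 783.
{A, C}: service 700 + fixed 119 = 819
{C, E}: Tring→E 5·25=125, Orton→E 8·16=128, Elton→C 3·25=75, Sutton→C 4·11=44, Wirral→C 3·21=63, Vance→E 3·21=63, Farrow→E 11·5=55. Service 553; fixed 268; total 821.
{A, B, C, D, E}: Tring→B 4·25=100, Orton→A 2·16=32, Elton→C 3·25=75, Sutton→C 4·11=44, Wirral→C 3·21=63, Vance→E 3·21=63, Farrow→B 8·5=40. Service 417; fixed 573; total 990.
No other subset beats 783.

Open A, C and E; minimum total cost 783.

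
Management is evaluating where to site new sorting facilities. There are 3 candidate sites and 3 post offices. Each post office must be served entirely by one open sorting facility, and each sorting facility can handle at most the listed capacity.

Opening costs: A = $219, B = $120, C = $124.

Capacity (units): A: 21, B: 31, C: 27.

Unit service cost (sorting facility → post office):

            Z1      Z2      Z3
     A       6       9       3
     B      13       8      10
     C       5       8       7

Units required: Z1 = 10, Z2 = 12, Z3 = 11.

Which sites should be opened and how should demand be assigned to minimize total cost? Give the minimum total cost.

Open {B, C}: Z1→C 5·10=50, Z2→B 8·12=96, Z3→C 7·11=77.
Loads: B carries 12/31, C carries 21/27. Service 223; fixed 244; total 467.
Next best feasible plan costs 500.

Minimum total cost: 467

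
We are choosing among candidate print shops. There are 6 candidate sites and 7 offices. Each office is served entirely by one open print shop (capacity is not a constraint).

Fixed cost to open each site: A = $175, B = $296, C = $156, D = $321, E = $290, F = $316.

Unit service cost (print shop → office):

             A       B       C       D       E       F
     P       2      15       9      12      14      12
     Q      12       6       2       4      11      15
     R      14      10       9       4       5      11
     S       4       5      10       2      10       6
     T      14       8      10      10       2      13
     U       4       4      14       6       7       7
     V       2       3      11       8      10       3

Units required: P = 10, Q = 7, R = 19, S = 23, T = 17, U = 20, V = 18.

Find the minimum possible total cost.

Minimum total cost: 899

For any fixed open set, each office goes to its cheapest open site; total = fixed + service.
{A, E}: P→A 2·10=20, Q→E 11·7=77, R→E 5·19=95, S→A 4·23=92, T→E 2·17=34, U→A 4·20=80, V→A 2·18=36. Service 434; fixed 465; total 899.
{A, C}: P→A 2·10=20, Q→C 2·7=14, R→C 9·19=171, S→A 4·23=92, T→C 10·17=170, U→A 4·20=80, V→A 2·18=36. Service 583; fixed 331; total 914.
{A, D}: service 456 + fixed 496 = 952
{A, B, C, D, E, F}: service 306 + fixed 1554 = 1860
No other subset beats 899.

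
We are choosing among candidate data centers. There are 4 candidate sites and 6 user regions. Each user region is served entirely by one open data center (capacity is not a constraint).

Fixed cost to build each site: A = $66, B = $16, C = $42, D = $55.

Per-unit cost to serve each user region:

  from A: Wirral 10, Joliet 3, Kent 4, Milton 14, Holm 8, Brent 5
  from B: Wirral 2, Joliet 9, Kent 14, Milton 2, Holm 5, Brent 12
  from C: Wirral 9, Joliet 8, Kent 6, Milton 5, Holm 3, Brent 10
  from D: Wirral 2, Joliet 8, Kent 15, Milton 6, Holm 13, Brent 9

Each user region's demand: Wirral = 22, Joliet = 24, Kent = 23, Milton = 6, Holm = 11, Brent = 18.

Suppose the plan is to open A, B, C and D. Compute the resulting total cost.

Total cost: 522

Each user region is assigned to its cheapest site among the open ones.
{A, B, C, D}: Wirral→B 2·22=44, Joliet→A 3·24=72, Kent→A 4·23=92, Milton→B 2·6=12, Holm→C 3·11=33, Brent→A 5·18=90. Service 343; fixed 179; total 522.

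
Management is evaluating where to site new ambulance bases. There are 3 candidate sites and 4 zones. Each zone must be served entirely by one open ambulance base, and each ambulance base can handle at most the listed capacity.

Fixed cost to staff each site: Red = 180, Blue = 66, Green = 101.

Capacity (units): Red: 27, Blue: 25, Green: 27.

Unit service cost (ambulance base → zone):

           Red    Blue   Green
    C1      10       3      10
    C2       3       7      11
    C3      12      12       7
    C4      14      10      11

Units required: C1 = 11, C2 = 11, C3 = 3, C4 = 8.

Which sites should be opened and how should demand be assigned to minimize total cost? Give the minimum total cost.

Open {Blue, Green}: C1→Blue 3·11=33, C2→Blue 7·11=77, C3→Green 7·3=21, C4→Green 11·8=88.
Loads: Blue carries 22/25, Green carries 11/27. Service 219; fixed 167; total 386.
Next best feasible plan costs 401.

Minimum total cost: 386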